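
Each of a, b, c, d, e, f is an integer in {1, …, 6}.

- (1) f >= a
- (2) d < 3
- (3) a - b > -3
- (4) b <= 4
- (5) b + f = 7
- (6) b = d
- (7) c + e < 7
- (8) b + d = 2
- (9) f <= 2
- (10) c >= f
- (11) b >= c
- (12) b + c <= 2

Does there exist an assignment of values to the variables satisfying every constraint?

From constraint 4: b ≤ 4. From constraint 9: f ≤ 2. Hence b + f ≤ 6. But constraint 5 requires b + f = 7, and 7 > 6. Contradiction.

Unsatisfiable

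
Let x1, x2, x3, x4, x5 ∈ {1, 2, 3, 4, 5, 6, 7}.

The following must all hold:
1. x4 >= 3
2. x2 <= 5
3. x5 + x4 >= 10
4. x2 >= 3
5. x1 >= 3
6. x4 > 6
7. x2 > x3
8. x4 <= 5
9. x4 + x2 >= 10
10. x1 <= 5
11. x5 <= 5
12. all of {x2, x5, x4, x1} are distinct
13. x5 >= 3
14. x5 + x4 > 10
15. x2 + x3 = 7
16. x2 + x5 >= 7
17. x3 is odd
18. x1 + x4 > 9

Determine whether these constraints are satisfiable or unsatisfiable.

Constraints 1, 2, 4, 5, 8, 10, 11, and 13 confine each of x2, x5, x4, x1 to the 3 values {3, …, 5}.
Constraint 12 requires all 4 of them to be distinct, but only 3 values are available — impossible by the pigeonhole principle.

Unsatisfiable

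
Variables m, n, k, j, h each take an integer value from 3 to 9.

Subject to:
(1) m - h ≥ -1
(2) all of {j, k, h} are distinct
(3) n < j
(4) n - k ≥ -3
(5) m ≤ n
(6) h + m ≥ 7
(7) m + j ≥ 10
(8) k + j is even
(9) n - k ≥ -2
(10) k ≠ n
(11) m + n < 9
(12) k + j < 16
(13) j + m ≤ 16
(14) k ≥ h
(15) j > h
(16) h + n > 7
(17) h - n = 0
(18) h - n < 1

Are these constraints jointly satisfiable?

The assignment m = 4, n = 4, k = 5, j = 9, h = 4 works:
  constraint 1 holds since m - h = 0.
  constraint 4 holds since n - k = -1.
  constraint 6 holds since h + m = 8.
The rest check out directly.

Satisfiable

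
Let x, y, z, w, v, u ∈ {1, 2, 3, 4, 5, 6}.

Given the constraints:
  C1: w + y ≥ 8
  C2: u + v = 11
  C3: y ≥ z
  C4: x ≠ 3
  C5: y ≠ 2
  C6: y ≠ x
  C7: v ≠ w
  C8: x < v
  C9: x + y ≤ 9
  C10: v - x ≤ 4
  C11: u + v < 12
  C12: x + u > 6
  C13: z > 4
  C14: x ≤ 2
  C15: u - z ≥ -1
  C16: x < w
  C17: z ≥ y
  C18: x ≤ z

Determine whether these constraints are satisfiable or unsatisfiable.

Try x = 2, y = 5, z = 5, w = 3, v = 5, u = 6.
Check constraint 1: w + y = 8; constraint 2: u + v = 11. The remaining constraints are straightforward to verify.

Satisfiable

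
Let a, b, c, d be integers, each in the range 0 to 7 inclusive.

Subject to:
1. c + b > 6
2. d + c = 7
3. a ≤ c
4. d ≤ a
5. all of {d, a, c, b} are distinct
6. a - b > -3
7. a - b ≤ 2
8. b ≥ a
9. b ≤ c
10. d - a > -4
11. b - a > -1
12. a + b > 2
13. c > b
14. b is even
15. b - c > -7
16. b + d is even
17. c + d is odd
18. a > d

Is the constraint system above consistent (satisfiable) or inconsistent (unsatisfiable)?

Satisfiable

Try a = 1, b = 2, c = 7, d = 0.
Check constraint 1: c + b = 9; constraint 2: d + c = 7. The remaining constraints are straightforward to verify.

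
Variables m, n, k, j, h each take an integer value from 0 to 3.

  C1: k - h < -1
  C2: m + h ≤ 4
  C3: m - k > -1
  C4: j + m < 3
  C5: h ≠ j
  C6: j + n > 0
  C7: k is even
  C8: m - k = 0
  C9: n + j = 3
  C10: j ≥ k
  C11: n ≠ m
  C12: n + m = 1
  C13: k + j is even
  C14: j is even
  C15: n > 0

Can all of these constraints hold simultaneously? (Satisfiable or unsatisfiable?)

Satisfiable

Setting (m, n, k, j, h) = (0, 1, 0, 2, 3) satisfies everything: constraint 1: k - h = -3; constraint 2: m + h = 3, and the others follow.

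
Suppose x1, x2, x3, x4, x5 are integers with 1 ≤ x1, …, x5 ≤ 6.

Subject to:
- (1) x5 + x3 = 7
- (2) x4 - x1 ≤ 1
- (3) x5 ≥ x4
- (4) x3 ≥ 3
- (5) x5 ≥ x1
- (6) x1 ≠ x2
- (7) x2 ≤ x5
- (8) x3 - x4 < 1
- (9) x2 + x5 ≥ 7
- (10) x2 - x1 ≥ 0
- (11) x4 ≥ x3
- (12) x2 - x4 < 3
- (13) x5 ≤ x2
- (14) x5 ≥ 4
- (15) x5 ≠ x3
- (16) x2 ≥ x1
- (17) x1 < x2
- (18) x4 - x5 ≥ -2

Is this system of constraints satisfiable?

Satisfiable

Take x1 = 3, x2 = 4, x3 = 3, x4 = 4, x5 = 4. Then constraint 1: x5 + x3 = 7; constraint 2: x4 - x1 = 1; constraint 8: x3 - x4 = -1, and every other listed constraint is also met.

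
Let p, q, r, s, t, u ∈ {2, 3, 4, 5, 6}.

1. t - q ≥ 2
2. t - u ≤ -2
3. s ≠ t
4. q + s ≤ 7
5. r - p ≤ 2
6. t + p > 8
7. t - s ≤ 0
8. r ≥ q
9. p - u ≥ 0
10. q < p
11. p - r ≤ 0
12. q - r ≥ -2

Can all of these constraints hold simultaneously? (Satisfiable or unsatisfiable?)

Constraints 1, 2, 9, 11, and 12 give u − t ≥ 2, t − q ≥ 2, q − r ≥ -2, r − p ≥ 0, p − u ≥ 0.
Adding all 5 inequalities: the left sides telescope to 0, and the right sides sum to 2 + 2 + (-2) + 0 + 0 = 2. So 0 ≥ 2, which is false.

Unsatisfiable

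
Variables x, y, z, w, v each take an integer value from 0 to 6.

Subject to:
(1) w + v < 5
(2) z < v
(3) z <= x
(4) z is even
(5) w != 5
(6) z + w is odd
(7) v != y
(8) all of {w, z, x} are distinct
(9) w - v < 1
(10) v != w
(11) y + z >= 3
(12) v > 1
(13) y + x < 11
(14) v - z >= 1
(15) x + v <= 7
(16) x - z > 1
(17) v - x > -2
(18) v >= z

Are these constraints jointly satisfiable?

Satisfiable

Try x = 2, y = 6, z = 0, w = 1, v = 2.
Check constraint 1: w + v = 3; constraint 9: w - v = -1. The remaining constraints are straightforward to verify.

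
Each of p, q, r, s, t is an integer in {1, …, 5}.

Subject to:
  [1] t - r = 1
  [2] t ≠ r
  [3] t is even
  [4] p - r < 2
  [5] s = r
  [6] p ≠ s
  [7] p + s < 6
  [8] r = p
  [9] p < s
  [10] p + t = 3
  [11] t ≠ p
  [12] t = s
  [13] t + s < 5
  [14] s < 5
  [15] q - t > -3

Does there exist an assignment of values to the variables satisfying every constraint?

Unsatisfiable

From constraints 5, 8, and 12, t = s = r = p, so t = p. But constraint 11 says t ≠ p. Contradiction.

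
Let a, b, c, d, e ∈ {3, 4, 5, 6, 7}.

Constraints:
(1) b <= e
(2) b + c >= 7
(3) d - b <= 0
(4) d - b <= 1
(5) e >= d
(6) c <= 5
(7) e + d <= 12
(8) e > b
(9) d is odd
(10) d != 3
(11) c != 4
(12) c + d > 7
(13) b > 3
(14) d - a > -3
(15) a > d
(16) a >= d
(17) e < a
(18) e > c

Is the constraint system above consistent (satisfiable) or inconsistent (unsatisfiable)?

Setting (a, b, c, d, e) = (7, 5, 3, 5, 6) satisfies everything: constraint 2: b + c = 8; constraint 3: d - b = 0, and the others follow.

Satisfiable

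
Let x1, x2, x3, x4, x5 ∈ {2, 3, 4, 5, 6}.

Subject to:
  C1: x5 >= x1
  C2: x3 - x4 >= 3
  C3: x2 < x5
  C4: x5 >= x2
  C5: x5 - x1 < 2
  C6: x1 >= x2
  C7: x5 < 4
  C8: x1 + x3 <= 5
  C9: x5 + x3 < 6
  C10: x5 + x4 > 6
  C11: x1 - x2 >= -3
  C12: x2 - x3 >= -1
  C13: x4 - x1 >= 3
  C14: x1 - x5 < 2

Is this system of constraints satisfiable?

Unsatisfiable

Constraints 2, 11, 12, and 13 give x1 − x2 ≥ -3, x2 − x3 ≥ -1, x3 − x4 ≥ 3, x4 − x1 ≥ 3.
Adding all 4 inequalities: the left sides telescope to 0, and the right sides sum to (-3) + (-1) + 3 + 3 = 2. So 0 ≥ 2, which is false.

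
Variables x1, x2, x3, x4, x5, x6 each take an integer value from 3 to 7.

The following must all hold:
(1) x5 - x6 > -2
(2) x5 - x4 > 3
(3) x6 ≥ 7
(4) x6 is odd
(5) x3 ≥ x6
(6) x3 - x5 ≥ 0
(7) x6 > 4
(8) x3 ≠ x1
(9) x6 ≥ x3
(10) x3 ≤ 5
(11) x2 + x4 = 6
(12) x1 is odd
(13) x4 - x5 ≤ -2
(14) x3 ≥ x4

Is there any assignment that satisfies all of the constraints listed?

Unsatisfiable

From constraint 3: x6 ≥ 7. From constraints 5 and 10: x6 ≤ x3 and x3 ≤ 5, so x6 ≤ 5. But 5 < 7, so no value of x6 works.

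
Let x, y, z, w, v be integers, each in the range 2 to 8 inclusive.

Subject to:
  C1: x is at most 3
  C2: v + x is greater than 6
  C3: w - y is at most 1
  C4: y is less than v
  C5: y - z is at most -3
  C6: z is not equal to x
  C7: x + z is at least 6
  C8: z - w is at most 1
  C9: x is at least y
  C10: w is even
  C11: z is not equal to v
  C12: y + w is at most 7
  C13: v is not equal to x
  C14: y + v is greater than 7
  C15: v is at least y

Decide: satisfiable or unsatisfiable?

Constraints 3, 5, and 8 give w − z ≥ -1, z − y ≥ 3, y − w ≥ -1.
Adding all 3 inequalities: the left sides telescope to 0, and the right sides sum to (-1) + 3 + (-1) = 1. So 0 ≥ 1, which is false.

Unsatisfiable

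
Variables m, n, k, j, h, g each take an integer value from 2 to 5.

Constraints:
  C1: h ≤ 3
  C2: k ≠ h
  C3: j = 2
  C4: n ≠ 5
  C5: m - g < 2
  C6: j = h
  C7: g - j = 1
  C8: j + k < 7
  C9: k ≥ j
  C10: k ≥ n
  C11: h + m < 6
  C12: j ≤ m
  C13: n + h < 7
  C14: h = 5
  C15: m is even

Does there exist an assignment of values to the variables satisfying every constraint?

Unsatisfiable

Constraint 3 fixes j = 2 and constraint 14 fixes h = 5, but constraint 6 requires j = h. Since 2 ≠ 5, contradiction.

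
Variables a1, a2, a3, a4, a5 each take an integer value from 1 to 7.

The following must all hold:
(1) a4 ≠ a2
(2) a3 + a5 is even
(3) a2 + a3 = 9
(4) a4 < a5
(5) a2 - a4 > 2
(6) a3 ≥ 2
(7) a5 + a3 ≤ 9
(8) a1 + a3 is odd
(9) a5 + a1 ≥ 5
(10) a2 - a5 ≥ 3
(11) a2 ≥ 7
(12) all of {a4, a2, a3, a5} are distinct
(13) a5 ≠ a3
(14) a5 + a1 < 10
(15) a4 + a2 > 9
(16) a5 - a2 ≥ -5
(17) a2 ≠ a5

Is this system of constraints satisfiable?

Satisfiable

Setting (a1, a2, a3, a4, a5) = (3, 7, 2, 3, 4) satisfies everything: constraint 3: a2 + a3 = 9; constraint 5: a2 - a4 = 4; constraint 7: a5 + a3 = 6, and the others follow.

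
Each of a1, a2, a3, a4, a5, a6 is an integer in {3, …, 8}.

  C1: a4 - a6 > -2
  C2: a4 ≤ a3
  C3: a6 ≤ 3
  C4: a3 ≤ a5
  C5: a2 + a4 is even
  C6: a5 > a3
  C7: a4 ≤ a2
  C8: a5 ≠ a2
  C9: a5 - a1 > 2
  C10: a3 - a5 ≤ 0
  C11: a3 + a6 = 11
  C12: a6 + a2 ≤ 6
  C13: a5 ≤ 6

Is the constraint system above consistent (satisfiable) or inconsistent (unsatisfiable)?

Unsatisfiable

From constraints 4 and 13: a3 ≤ a5 ≤ 6. From constraint 3: a6 ≤ 3. Hence a3 + a6 ≤ 9. But constraint 11 requires a3 + a6 = 11, and 11 > 9. Contradiction.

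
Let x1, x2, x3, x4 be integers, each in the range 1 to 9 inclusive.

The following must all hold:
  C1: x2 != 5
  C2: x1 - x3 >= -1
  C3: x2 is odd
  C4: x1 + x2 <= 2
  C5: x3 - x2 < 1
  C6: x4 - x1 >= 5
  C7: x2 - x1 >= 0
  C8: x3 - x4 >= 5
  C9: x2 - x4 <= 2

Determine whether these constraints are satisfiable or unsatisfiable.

Unsatisfiable

Constraints 2, 7, 8, and 9 give x3 − x4 ≥ 5, x4 − x2 ≥ -2, x2 − x1 ≥ 0, x1 − x3 ≥ -1.
Adding all 4 inequalities: the left sides telescope to 0, and the right sides sum to 5 + (-2) + 0 + (-1) = 2. So 0 ≥ 2, which is false.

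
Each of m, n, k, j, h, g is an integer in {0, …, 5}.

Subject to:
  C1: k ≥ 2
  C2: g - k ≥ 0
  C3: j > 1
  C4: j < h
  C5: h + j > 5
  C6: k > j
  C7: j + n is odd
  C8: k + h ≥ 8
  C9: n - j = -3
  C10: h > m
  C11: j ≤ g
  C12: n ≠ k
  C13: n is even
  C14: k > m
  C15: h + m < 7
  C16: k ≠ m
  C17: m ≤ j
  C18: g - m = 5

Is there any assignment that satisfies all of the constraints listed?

The assignment m = 0, n = 0, k = 5, j = 3, h = 5, g = 5 works:
  constraint 2 holds since g - k = 0.
  constraint 5 holds since h + j = 8.
  constraint 8 holds since k + h = 10.
The rest check out directly.

Satisfiable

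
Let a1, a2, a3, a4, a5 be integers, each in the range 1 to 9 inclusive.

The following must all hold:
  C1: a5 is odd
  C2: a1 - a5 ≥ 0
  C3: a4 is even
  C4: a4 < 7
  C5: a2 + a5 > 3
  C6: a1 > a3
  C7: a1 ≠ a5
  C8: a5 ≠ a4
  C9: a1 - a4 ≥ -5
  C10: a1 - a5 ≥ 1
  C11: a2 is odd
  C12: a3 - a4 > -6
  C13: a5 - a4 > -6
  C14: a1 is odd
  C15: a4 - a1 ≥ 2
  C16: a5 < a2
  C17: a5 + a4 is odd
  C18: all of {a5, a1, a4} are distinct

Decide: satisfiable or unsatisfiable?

Take a1 = 3, a2 = 5, a3 = 2, a4 = 6, a5 = 1. Then constraint 2: a1 - a5 = 2; constraint 5: a2 + a5 = 6; constraint 9: a1 - a4 = -3, and every other listed constraint is also met.

Satisfiable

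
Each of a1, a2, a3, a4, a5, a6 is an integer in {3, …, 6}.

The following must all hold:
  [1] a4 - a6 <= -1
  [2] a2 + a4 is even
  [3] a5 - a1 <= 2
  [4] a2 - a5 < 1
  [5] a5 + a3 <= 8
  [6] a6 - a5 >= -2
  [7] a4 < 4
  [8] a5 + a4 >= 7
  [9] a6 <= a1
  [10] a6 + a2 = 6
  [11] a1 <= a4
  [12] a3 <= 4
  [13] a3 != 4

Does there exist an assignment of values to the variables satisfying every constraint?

Unsatisfiable

Constraints 1, 9, and 11 give a1 ≤ a4, a4 < a6, a6 ≤ a1. Chaining: a1 ≤ a4 < a6 ≤ a1, which forces a1 < a1 — impossible.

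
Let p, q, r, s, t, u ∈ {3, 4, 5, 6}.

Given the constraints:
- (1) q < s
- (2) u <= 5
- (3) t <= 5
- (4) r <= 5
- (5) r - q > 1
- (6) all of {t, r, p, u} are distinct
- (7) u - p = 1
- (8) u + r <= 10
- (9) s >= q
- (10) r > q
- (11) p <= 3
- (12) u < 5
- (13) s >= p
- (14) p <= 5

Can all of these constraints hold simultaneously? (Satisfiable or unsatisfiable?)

Unsatisfiable

Constraints 2, 3, 4, and 14 confine each of t, r, p, u to the 3 values {3, …, 5} (the domain already gives each ≥ 3).
Constraint 6 requires all 4 of them to be distinct, but only 3 values are available — impossible by the pigeonhole principle.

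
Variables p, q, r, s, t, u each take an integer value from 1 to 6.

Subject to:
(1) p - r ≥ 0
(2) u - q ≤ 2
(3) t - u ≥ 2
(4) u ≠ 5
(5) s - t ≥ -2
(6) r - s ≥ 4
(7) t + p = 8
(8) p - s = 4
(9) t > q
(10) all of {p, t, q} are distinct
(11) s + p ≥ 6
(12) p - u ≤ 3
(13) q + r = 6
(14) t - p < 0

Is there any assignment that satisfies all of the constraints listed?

Constraints 1, 3, 5, 6, and 12 give r − s ≥ 4, s − t ≥ -2, t − u ≥ 2, u − p ≥ -3, p − r ≥ 0.
Adding all 5 inequalities: the left sides telescope to 0, and the right sides sum to 4 + (-2) + 2 + (-3) + 0 = 1. So 0 ≥ 1, which is false.

Unsatisfiable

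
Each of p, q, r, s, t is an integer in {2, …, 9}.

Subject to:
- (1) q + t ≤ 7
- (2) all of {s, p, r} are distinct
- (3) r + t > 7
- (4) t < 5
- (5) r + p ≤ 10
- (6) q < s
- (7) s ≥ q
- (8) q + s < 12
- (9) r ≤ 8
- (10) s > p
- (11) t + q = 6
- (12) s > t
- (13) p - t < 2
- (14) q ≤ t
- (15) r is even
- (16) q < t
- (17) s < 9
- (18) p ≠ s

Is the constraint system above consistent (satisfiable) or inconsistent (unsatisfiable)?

Try p = 3, q = 2, r = 6, s = 7, t = 4.
Check constraint 1: q + t = 6; constraint 3: r + t = 10. The remaining constraints are straightforward to verify.

Satisfiable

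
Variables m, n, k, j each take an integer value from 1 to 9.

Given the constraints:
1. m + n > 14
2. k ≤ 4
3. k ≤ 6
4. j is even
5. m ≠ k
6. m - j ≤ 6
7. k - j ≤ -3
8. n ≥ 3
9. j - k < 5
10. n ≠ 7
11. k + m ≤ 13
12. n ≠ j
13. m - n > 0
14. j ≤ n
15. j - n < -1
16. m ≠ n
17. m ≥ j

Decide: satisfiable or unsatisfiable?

Satisfiable

Take m = 9, n = 6, k = 1, j = 4. Then constraint 1: m + n = 15; constraint 6: m - j = 5, and every other listed constraint is also met.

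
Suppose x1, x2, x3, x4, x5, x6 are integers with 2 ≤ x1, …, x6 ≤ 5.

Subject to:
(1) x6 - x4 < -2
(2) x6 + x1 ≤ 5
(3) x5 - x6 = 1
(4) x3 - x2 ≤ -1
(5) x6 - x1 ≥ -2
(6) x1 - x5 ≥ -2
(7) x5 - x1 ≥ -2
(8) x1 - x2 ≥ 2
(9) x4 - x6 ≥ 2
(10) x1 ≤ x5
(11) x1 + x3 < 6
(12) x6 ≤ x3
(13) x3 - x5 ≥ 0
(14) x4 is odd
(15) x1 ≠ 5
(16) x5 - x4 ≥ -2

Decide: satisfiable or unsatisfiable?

Constraints 4, 5, 8, 9, 13, and 16 give x1 − x2 ≥ 2, x2 − x3 ≥ 1, x3 − x5 ≥ 0, x5 − x4 ≥ -2, x4 − x6 ≥ 2, x6 − x1 ≥ -2.
Adding all 6 inequalities: the left sides telescope to 0, and the right sides sum to 2 + 1 + 0 + (-2) + 2 + (-2) = 1. So 0 ≥ 1, which is false.

Unsatisfiable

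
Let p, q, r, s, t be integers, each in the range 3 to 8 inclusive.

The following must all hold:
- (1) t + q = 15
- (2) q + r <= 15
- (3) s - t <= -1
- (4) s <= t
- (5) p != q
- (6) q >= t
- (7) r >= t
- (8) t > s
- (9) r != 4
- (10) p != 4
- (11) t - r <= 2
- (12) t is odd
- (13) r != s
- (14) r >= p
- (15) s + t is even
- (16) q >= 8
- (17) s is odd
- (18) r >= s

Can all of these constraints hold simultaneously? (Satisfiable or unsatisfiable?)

Satisfiable

The assignment p = 5, q = 8, r = 7, s = 3, t = 7 works:
  constraint 1 holds since t + q = 15.
  constraint 2 holds since q + r = 15.
  constraint 3 holds since s - t = -4.
The rest check out directly.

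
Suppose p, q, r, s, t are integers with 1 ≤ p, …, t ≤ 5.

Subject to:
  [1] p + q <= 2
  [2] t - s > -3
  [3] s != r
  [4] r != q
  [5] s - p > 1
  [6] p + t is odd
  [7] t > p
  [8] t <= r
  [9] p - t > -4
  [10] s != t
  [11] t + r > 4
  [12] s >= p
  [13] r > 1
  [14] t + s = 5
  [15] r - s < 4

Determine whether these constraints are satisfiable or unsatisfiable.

Try p = 1, q = 1, r = 5, s = 3, t = 2.
Check constraint 1: p + q = 2; constraint 2: t - s = -1; constraint 5: s - p = 2. The remaining constraints are straightforward to verify.

Satisfiable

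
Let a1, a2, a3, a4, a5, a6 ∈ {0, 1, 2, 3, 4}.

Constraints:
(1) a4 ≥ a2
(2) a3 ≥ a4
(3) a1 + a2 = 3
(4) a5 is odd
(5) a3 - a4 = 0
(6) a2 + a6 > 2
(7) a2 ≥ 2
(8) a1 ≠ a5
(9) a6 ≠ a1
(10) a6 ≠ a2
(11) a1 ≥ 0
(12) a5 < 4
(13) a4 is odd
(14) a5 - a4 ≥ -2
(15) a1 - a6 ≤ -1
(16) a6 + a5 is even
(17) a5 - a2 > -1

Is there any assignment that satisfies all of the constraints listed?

Satisfiable

Try a1 = 1, a2 = 2, a3 = 3, a4 = 3, a5 = 3, a6 = 3.
Check constraint 3: a1 + a2 = 3; constraint 5: a3 - a4 = 0; constraint 6: a2 + a6 = 5. The remaining constraints are straightforward to verify.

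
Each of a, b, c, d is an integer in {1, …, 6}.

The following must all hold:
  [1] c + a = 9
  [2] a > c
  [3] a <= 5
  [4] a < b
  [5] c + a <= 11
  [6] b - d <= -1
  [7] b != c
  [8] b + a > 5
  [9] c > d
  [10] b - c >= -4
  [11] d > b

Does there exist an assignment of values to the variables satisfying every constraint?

Constraints 2, 4, 9, and 11 give a < b, b < d, d < c, c < a. Chaining: a < b < d < c < a, which forces a < a — impossible.

Unsatisfiable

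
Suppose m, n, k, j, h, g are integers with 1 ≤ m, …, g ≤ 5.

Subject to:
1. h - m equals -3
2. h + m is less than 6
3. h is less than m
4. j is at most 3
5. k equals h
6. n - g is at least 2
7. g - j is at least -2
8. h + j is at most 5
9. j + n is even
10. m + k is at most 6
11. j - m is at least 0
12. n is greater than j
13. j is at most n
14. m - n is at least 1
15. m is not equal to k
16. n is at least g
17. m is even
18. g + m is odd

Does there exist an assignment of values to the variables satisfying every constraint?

Constraints 6, 7, 11, and 14 give j − m ≥ 0, m − n ≥ 1, n − g ≥ 2, g − j ≥ -2.
Adding all 4 inequalities: the left sides telescope to 0, and the right sides sum to 0 + 1 + 2 + (-2) = 1. So 0 ≥ 1, which is false.

Unsatisfiable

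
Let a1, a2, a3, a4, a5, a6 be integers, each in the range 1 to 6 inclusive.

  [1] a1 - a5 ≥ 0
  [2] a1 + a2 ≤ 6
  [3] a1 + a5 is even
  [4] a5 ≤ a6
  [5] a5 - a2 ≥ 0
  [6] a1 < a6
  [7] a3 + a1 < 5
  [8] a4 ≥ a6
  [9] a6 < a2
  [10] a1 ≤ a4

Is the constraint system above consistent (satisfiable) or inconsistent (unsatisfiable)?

Unsatisfiable

Constraints 1, 5, 6, and 9 give a1 < a6, a6 < a2, a2 ≤ a5, a5 ≤ a1. Chaining: a1 < a6 < a2 ≤ a5 ≤ a1, which forces a1 < a1 — impossible.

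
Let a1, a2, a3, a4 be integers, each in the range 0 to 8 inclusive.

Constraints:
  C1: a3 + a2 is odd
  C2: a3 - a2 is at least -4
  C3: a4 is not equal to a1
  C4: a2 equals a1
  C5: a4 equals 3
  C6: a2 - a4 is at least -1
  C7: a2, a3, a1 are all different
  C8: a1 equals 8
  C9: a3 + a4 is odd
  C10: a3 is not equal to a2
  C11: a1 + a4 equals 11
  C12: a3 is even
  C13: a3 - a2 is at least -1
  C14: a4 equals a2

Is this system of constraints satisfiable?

Unsatisfiable

Constraint 5 fixes a4 = 3 and constraint 8 fixes a1 = 8. Constraints 4 and 14 give a4 = a2 = a1, so a4 = a1. But 3 ≠ 8 — contradiction.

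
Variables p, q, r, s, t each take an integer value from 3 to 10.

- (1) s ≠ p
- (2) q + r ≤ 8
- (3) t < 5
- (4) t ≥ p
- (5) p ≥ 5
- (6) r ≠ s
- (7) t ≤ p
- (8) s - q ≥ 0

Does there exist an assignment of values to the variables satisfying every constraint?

From constraints 4 and 5: t ≥ p and p ≥ 5, so t ≥ 5. From constraint 3: t ≤ 4. But 4 < 5, so no value of t works.

Unsatisfiable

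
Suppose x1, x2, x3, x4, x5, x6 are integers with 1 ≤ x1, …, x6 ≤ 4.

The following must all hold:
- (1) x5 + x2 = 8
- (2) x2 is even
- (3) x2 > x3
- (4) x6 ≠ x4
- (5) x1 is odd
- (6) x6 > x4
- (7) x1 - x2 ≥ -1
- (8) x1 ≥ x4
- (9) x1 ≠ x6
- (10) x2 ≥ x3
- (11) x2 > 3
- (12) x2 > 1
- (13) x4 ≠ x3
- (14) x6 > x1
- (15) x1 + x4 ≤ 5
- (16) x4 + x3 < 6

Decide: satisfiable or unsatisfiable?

Satisfiable

One satisfying assignment is x1 = 3, x2 = 4, x3 = 1, x4 = 2, x5 = 4, x6 = 4.
For the less obvious constraints — constraint 1: x5 + x2 = 8; constraint 7: x1 - x2 = -1 — and the others hold by inspection.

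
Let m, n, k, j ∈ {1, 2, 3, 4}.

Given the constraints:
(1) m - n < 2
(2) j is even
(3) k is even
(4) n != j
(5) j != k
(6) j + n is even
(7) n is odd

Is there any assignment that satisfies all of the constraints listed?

Constraint 2 makes j even and constraint 7 makes n odd, so j + n must be odd. Constraint 6 says j + n is even — contradiction.

Unsatisfiable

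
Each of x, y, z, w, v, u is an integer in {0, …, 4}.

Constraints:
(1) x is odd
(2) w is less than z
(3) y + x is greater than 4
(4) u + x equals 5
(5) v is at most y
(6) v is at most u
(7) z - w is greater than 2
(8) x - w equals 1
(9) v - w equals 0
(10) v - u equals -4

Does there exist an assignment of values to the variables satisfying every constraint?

The assignment x = 1, y = 4, z = 4, w = 0, v = 0, u = 4 works:
  constraint 3 holds since y + x = 5.
  constraint 4 holds since u + x = 5.
The rest check out directly.

Satisfiable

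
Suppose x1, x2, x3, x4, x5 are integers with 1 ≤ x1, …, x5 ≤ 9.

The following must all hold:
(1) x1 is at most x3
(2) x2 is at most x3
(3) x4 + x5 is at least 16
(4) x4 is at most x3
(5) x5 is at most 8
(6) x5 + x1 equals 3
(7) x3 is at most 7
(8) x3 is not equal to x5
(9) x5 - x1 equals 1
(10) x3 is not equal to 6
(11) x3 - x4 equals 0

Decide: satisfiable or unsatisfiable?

Unsatisfiable

From constraints 4 and 7: x4 ≤ x3 ≤ 7. From constraint 5: x5 ≤ 8. Hence x4 + x5 ≤ 15. But constraint 3 requires x4 + x5 ≥ 16, and 16 > 15. Contradiction.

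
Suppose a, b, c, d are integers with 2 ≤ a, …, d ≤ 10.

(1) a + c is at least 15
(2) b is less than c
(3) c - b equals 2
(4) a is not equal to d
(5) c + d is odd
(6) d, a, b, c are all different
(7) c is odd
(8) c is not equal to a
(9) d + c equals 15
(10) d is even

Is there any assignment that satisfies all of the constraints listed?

Try a = 10, b = 5, c = 7, d = 8.
Check constraint 1: a + c = 17; constraint 3: c - b = 2. The remaining constraints are straightforward to verify.

Satisfiable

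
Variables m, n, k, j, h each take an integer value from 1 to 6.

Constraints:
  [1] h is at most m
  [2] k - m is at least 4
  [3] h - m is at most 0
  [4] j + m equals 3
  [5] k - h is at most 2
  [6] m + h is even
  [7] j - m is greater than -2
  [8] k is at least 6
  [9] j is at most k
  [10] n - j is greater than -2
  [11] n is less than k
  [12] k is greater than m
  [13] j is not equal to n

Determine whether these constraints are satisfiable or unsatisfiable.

Constraints 2, 3, and 5 give h − k ≥ -2, k − m ≥ 4, m − h ≥ 0.
Adding all 3 inequalities: the left sides telescope to 0, and the right sides sum to (-2) + 4 + 0 = 2. So 0 ≥ 2, which is false.

Unsatisfiable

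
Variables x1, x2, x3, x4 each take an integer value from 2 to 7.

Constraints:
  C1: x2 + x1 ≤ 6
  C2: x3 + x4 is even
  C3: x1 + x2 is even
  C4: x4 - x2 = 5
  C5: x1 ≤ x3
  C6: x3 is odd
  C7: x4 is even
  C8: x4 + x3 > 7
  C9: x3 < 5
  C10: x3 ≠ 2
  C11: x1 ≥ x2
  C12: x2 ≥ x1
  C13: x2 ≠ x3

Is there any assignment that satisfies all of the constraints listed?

Unsatisfiable

Constraint 6 makes x3 odd and constraint 7 makes x4 even, so x3 + x4 must be odd. Constraint 2 says x3 + x4 is even — contradiction.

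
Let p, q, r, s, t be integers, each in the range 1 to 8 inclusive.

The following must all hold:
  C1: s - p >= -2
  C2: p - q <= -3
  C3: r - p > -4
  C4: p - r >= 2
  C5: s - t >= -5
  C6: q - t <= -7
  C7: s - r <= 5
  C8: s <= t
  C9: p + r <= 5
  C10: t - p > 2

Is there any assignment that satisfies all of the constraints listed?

Unsatisfiable

Constraints 2, 4, 5, 6, and 7 give q − p ≥ 3, p − r ≥ 2, r − s ≥ -5, s − t ≥ -5, t − q ≥ 7.
Adding all 5 inequalities: the left sides telescope to 0, and the right sides sum to 3 + 2 + (-5) + (-5) + 7 = 2. So 0 ≥ 2, which is false.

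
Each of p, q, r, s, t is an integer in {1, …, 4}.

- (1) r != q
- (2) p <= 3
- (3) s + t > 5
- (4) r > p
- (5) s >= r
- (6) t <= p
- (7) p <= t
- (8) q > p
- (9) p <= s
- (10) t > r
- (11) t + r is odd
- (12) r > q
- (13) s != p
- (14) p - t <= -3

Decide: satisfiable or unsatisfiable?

Constraints 6, 8, 10, and 12 give p < q, q < r, r < t, t ≤ p. Chaining: p < q < r < t ≤ p, which forces p < p — impossible.

Unsatisfiable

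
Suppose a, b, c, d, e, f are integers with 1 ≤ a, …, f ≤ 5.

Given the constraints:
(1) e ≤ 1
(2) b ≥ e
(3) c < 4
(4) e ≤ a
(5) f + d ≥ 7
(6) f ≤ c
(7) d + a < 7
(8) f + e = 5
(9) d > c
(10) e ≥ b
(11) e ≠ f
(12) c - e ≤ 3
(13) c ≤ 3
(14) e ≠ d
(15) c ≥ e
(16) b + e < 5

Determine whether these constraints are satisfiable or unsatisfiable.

From constraints 6 and 13: f ≤ c ≤ 3. From constraint 1: e ≤ 1. Hence f + e ≤ 4. But constraint 8 requires f + e = 5, and 5 > 4. Contradiction.

Unsatisfiable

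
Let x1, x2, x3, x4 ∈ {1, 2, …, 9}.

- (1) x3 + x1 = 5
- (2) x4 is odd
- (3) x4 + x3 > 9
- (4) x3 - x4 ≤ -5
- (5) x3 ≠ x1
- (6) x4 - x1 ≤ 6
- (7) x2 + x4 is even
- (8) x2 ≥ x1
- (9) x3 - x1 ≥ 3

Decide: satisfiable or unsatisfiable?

Constraints 4, 6, and 9 give x4 − x3 ≥ 5, x3 − x1 ≥ 3, x1 − x4 ≥ -6.
Adding all 3 inequalities: the left sides telescope to 0, and the right sides sum to 5 + 3 + (-6) = 2. So 0 ≥ 2, which is false.

Unsatisfiable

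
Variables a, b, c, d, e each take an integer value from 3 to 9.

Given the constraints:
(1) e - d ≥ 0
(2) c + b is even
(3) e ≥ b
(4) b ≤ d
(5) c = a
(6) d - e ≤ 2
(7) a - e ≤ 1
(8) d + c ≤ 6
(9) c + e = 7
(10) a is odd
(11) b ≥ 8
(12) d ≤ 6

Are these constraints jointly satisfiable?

Unsatisfiable

From constraints 4 and 11: d ≥ b and b ≥ 8, so d ≥ 8. From constraint 12: d ≤ 6. But 6 < 8, so no value of d works.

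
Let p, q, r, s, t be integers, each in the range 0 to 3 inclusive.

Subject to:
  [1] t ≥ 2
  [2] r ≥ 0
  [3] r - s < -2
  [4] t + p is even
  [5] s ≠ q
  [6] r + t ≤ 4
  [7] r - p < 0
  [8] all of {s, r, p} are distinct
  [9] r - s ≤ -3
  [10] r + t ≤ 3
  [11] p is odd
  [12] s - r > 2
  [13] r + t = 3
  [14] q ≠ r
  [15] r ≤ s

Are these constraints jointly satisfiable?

Satisfiable

One satisfying assignment is p = 1, q = 1, r = 0, s = 3, t = 3.
For the less obvious constraints — constraint 3: r - s = -3; constraint 6: r + t = 3 — and the others hold by inspection.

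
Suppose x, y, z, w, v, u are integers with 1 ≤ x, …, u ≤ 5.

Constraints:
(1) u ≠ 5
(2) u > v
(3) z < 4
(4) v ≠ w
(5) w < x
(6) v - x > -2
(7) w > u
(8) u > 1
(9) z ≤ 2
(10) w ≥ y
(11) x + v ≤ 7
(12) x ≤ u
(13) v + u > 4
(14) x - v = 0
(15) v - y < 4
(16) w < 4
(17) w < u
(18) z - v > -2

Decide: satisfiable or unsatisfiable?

Unsatisfiable

Constraints 5, 7, and 12 give w < x, x ≤ u, u < w. Chaining: w < x ≤ u < w, which forces w < w — impossible.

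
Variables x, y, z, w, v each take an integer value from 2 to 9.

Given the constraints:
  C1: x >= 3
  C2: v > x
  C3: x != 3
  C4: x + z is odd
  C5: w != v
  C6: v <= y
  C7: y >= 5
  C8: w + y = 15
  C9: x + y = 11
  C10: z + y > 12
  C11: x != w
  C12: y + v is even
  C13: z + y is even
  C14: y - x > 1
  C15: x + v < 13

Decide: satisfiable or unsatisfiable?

Satisfiable

Take x = 4, y = 7, z = 7, w = 8, v = 7. Then constraint 8: w + y = 15; constraint 9: x + y = 11; constraint 10: z + y = 14, and every other listed constraint is also met.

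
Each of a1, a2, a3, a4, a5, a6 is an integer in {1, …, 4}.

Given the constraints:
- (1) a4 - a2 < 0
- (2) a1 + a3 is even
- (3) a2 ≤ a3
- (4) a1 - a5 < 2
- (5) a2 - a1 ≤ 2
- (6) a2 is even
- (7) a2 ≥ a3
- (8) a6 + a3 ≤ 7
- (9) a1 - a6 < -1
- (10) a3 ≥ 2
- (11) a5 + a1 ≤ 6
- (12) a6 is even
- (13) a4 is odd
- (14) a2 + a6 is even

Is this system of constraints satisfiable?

Satisfiable

Try a1 = 2, a2 = 2, a3 = 2, a4 = 1, a5 = 2, a6 = 4.
Check constraint 1: a4 - a2 = -1; constraint 4: a1 - a5 = 0; constraint 5: a2 - a1 = 0. The remaining constraints are straightforward to verify.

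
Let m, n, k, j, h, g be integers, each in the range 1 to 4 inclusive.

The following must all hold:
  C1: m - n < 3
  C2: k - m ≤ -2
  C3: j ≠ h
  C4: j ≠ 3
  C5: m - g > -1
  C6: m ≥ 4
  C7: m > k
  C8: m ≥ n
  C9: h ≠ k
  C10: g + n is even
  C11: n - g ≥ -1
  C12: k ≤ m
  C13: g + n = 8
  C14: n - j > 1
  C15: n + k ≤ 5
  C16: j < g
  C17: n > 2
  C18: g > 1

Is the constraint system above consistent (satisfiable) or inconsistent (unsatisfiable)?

Satisfiable

The assignment m = 4, n = 4, k = 1, j = 1, h = 3, g = 4 works:
  constraint 1 holds since m - n = 0.
  constraint 2 holds since k - m = -3.
The rest check out directly.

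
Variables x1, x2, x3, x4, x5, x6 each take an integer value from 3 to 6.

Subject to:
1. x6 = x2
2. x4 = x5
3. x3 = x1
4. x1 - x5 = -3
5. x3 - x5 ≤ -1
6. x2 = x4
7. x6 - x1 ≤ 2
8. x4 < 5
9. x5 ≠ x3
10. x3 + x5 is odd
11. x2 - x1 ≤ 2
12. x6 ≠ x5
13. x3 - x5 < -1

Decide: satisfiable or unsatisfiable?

From constraints 1, 2, and 6, x6 = x2 = x4 = x5, so x6 = x5. But constraint 12 says x6 ≠ x5. Contradiction.

Unsatisfiable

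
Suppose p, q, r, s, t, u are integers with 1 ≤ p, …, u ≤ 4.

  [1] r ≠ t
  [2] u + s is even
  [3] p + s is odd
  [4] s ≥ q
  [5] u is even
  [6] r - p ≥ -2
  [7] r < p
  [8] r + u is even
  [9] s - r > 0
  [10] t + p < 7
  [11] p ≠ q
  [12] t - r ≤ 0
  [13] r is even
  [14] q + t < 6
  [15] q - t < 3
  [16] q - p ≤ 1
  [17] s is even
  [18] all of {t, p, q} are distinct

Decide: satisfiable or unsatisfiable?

Setting (p, q, r, s, t, u) = (3, 2, 2, 4, 1, 2) satisfies everything: constraint 6: r - p = -1; constraint 9: s - r = 2; constraint 10: t + p = 4, and the others follow.

Satisfiable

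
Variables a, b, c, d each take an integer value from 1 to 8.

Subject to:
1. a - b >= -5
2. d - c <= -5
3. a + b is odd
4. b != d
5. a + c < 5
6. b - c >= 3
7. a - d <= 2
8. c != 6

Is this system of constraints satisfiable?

Constraints 1, 2, 6, and 7 give a − b ≥ -5, b − c ≥ 3, c − d ≥ 5, d − a ≥ -2.
Adding all 4 inequalities: the left sides telescope to 0, and the right sides sum to (-5) + 3 + 5 + (-2) = 1. So 0 ≥ 1, which is false.

Unsatisfiable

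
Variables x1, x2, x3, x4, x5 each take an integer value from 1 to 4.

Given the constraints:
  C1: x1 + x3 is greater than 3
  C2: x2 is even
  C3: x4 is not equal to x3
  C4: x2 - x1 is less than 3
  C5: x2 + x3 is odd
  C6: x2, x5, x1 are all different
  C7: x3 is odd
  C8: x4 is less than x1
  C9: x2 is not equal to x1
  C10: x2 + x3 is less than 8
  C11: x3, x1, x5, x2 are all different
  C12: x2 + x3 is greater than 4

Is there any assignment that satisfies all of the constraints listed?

Satisfiable

The assignment x1 = 2, x2 = 4, x3 = 3, x4 = 1, x5 = 1 works:
  constraint 1 holds since x1 + x3 = 5.
  constraint 4 holds since x2 - x1 = 2.
  constraint 10 holds since x2 + x3 = 7.
The rest check out directly.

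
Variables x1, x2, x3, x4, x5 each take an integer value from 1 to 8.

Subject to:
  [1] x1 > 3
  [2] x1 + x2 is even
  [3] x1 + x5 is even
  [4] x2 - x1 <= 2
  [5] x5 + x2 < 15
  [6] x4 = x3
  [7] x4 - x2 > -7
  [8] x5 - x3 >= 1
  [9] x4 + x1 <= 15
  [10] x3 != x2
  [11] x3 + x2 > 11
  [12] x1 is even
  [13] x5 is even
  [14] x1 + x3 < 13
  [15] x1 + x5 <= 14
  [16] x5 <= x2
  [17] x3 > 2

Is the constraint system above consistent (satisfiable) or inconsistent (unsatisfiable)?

Satisfiable

Try x1 = 8, x2 = 8, x3 = 4, x4 = 4, x5 = 6.
Check constraint 4: x2 - x1 = 0; constraint 5: x5 + x2 = 14. The remaining constraints are straightforward to verify.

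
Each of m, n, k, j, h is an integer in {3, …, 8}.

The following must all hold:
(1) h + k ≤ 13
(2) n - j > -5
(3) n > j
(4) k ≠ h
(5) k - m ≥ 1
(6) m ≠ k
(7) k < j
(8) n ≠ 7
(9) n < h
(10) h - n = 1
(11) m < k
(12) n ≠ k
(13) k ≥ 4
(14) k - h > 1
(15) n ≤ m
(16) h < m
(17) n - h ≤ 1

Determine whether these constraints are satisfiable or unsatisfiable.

Constraints 3, 7, 9, 11, and 16 give n < h, h < m, m < k, k < j, j < n. Chaining: n < h < m < k < j < n, which forces n < n — impossible.

Unsatisfiable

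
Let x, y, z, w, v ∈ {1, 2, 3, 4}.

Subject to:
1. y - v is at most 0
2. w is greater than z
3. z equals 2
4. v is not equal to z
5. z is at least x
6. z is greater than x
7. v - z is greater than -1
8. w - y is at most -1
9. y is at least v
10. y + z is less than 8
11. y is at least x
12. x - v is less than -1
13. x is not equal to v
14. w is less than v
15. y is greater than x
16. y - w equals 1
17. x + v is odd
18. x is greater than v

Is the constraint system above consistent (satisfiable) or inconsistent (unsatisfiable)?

Unsatisfiable

Constraints 1, 2, 5, 8, and 18 give z < w, w < y, y ≤ v, v < x, x ≤ z. Chaining: z < w < y ≤ v < x ≤ z, which forces z < z — impossible.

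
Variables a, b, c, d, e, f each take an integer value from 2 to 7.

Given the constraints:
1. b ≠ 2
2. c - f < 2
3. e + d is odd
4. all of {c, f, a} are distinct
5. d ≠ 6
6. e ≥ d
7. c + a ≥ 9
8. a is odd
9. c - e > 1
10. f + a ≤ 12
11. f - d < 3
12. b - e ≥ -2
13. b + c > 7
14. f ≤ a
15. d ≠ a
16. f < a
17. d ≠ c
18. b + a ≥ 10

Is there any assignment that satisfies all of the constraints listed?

Take a = 7, b = 4, c = 5, d = 2, e = 3, f = 4. Then constraint 2: c - f = 1; constraint 7: c + a = 12; constraint 9: c - e = 2, and every other listed constraint is also met.

Satisfiable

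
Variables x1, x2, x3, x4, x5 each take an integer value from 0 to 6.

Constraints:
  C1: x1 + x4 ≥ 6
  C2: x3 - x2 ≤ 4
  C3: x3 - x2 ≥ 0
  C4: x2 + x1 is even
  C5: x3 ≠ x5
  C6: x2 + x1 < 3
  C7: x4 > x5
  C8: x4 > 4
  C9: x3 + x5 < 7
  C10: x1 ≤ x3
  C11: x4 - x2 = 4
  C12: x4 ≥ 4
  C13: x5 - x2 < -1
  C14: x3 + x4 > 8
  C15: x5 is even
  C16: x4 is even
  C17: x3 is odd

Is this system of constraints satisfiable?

Try x1 = 0, x2 = 2, x3 = 5, x4 = 6, x5 = 0.
Check constraint 1: x1 + x4 = 6; constraint 2: x3 - x2 = 3; constraint 3: x3 - x2 = 3. The remaining constraints are straightforward to verify.

Satisfiable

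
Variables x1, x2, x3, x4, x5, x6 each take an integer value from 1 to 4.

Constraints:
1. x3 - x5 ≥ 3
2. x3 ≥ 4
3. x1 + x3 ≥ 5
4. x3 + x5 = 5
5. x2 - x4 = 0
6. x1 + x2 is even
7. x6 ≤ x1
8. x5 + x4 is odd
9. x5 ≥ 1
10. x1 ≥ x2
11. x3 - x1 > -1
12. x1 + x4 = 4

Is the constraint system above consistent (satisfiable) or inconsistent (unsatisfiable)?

Try x1 = 2, x2 = 2, x3 = 4, x4 = 2, x5 = 1, x6 = 1.
Check constraint 1: x3 - x5 = 3; constraint 3: x1 + x3 = 6; constraint 4: x3 + x5 = 5. The remaining constraints are straightforward to verify.

Satisfiable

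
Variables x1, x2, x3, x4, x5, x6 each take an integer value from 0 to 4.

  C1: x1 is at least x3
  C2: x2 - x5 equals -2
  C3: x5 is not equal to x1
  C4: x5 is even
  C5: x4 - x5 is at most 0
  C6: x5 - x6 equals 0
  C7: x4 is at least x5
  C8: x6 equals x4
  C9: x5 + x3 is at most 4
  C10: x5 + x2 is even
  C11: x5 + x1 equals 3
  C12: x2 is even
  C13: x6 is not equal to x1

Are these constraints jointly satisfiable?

Satisfiable

The assignment x1 = 1, x2 = 0, x3 = 1, x4 = 2, x5 = 2, x6 = 2 works:
  constraint 2 holds since x2 - x5 = -2.
  constraint 5 holds since x4 - x5 = 0.
  constraint 6 holds since x5 - x6 = 0.
The rest check out directly.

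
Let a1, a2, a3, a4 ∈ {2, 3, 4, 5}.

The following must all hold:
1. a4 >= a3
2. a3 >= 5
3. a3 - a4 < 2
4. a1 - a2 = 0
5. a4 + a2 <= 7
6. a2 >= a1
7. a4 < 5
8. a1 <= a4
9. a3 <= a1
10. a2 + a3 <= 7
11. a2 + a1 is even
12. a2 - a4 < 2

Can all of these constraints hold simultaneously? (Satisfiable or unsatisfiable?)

Unsatisfiable

From constraints 1 and 2: a4 ≥ a3 and a3 ≥ 5, so a4 ≥ 5. From constraint 7: a4 ≤ 4. But 4 < 5, so no value of a4 works.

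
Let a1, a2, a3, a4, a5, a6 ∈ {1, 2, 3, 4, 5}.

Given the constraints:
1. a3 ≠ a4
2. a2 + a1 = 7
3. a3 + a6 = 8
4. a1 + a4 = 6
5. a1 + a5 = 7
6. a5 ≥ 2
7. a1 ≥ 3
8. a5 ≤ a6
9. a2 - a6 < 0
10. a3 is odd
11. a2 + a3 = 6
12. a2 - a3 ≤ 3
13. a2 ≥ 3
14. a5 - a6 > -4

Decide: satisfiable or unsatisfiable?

Satisfiable

Try a1 = 4, a2 = 3, a3 = 3, a4 = 2, a5 = 3, a6 = 5.
Check constraint 2: a2 + a1 = 7; constraint 3: a3 + a6 = 8; constraint 4: a1 + a4 = 6. The remaining constraints are straightforward to verify.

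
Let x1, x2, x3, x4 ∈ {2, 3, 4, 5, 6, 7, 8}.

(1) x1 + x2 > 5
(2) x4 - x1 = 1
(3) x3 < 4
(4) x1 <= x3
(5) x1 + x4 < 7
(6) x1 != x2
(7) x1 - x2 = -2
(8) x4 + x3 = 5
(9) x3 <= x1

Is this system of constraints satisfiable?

One satisfying assignment is x1 = 2, x2 = 4, x3 = 2, x4 = 3.
For the less obvious constraints — constraint 1: x1 + x2 = 6; constraint 2: x4 - x1 = 1 — and the others hold by inspection.

Satisfiable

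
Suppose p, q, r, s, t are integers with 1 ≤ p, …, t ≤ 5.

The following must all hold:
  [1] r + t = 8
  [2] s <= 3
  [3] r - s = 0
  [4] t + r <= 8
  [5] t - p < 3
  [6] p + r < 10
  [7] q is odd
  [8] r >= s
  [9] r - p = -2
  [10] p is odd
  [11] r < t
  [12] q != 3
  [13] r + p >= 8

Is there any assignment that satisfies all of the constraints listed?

The assignment p = 5, q = 5, r = 3, s = 3, t = 5 works:
  constraint 1 holds since r + t = 8.
  constraint 3 holds since r - s = 0.
  constraint 4 holds since t + r = 8.
The rest check out directly.

Satisfiable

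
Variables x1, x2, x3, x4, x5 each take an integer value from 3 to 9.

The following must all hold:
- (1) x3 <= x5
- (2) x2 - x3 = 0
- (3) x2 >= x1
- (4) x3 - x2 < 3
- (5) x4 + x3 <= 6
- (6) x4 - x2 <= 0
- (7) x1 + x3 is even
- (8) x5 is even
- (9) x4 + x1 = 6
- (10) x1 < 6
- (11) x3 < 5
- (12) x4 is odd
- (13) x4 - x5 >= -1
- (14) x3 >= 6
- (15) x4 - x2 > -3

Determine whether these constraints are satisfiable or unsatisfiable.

From constraint 14: x3 ≥ 6. From constraint 11: x3 ≤ 4. But 4 < 6, so no value of x3 works.

Unsatisfiable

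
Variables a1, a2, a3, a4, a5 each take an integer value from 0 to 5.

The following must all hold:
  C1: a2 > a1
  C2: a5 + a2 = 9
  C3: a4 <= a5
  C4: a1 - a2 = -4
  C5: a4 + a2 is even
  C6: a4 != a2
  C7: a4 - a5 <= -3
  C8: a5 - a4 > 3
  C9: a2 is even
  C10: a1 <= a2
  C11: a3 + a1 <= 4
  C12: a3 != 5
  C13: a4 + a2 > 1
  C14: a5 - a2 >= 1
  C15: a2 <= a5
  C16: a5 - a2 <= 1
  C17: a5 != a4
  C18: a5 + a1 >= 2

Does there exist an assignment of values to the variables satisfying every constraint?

Satisfiable

One satisfying assignment is a1 = 0, a2 = 4, a3 = 1, a4 = 0, a5 = 5.
For the less obvious constraints — constraint 2: a5 + a2 = 9; constraint 4: a1 - a2 = -4 — and the others hold by inspection.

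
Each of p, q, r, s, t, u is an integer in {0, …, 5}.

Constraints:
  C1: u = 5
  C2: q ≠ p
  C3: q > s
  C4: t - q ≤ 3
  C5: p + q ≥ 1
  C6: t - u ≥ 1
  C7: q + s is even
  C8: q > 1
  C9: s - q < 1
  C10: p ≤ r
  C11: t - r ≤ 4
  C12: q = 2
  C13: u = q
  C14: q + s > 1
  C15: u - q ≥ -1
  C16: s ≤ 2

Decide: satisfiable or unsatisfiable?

Unsatisfiable

Constraint 1 fixes u = 5 and constraint 12 fixes q = 2, but constraint 13 requires u = q. Since 5 ≠ 2, contradiction.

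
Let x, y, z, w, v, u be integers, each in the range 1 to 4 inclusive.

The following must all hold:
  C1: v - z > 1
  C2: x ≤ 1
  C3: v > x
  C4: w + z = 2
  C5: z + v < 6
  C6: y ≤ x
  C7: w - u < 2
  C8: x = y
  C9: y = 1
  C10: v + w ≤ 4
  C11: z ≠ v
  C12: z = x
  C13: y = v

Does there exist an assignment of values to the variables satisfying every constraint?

From constraints 8, 12, and 13, z = x = y = v, so z = v. But constraint 11 says z ≠ v. Contradiction.

Unsatisfiable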